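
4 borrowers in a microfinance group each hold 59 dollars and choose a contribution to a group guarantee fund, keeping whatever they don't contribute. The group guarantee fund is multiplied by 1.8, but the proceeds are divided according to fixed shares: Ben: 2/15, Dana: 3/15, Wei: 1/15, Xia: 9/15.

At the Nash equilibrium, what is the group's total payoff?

283.20 dollars

Each unit j contributes comes back to j as 1.8 × (j's share), so j prefers to contribute only if that share exceeds 1/1.8 = 0.5556; otherwise keeping the unit dominates.
Only Xia (9/15) clears that bar, contributing 59; the remaining 3 contribute 0. Total contributed: 59.
The group guarantee fund pays out 1.8 × 59 = 106.20 in total (split across the unequal shares, but the aggregate is all that matters for the group sum).
The 3 free-riders keep 59 each, adding 177. Group total = 177 + 106.20 = 283.20.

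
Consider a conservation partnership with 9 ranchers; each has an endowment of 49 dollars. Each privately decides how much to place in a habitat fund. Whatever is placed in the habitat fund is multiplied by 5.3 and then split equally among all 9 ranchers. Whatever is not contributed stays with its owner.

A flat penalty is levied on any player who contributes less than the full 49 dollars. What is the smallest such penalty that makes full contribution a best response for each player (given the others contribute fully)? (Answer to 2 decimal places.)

20.14 dollars

Given the others contribute fully, the best deviation is to contribute 0 (any partial contribution still incurs the fine and gives up units whose private return 0.5889 is below 1).
Deviating from 49 to 0 saves 49 dollars but forfeits the deviator's share of the drop in the habitat fund: 5.3/9 × 49 = 28.86.
So the deviation gain is 49 − 28.86 = 20.14, and the fine must be at least 20.14 dollars to wipe it out.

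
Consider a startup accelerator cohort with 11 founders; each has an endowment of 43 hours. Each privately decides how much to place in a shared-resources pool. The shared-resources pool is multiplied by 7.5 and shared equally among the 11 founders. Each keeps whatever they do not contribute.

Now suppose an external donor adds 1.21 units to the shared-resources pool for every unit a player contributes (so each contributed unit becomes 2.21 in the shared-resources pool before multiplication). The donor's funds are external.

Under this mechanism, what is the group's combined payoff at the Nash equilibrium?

Under the mechanism each unit contributed yields 7.5 × 2.21 / 11 = 1.5068 back to its contributor per unit of net cost, which exceeds 1, making full contribution the dominant choice for everyone.
At the Nash equilibrium everyone contributes 43. Group total payoff = 7.5 × 2.21 × 473 = 7839.98.

7839.98 hours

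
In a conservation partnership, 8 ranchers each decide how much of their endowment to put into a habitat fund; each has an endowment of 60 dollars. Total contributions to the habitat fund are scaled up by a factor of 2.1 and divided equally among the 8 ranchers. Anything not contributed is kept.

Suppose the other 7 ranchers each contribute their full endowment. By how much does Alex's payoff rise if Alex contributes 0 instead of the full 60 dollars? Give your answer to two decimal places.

Switching from a contribution of 60 to 0 lets Alex keep an extra 60 dollars, but lowers the habitat fund by 60, which costs Alex their own share of that drop: 2.1/8 × 60 = 15.75.
Net gain = 60 − 15.75 = 44.25. The private return per contributed unit (0.2625) is below 1, so free-riding is indeed the best response regardless of what the others do.

44.25 dollars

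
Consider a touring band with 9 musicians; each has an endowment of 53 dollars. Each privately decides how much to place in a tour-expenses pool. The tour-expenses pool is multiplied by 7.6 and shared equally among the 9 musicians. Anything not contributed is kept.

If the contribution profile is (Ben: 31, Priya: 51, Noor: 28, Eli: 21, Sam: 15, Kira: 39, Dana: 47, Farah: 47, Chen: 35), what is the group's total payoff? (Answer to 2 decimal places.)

2549.40 dollars

Total contributed: 31 + 51 + 28 + 21 + 15 + 39 + 47 + 47 + 35 = 314; total kept: 9 × 53 − 314 = 163.
The tour-expenses pool pays out 7.6 × 314 = 2386.40 in aggregate.
Group total = 163 + 2386.40 = 2549.40.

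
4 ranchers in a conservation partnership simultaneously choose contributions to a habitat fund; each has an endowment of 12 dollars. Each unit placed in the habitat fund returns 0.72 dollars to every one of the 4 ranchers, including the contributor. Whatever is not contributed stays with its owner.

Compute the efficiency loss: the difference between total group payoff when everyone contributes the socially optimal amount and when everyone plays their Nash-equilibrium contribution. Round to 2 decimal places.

90.24 dollars

The private return per contributed unit is 0.72 < 1, so contributing 0 is dominant for every player. At the Nash equilibrium everyone keeps their 12, and the group total is 4 × 12 = 48.
Each contributed unit returns 2.880 to the group as a whole (0.72 to each of 4 players), which exceeds 1, so the social optimum is full contribution: group total = 2.880 × 48 = 138.24.
Efficiency loss = 138.24 − 48 = 90.24.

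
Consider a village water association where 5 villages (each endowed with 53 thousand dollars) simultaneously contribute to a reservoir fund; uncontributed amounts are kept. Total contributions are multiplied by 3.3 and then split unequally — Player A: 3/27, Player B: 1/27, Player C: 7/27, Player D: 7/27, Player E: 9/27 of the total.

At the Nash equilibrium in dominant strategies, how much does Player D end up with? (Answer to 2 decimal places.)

Each unit j contributes comes back to j as 3.3 × (j's share), so j prefers to contribute only if that share exceeds 1/3.3 = 0.3030; otherwise keeping the unit dominates.
Player E alone (share 9/27) is above the threshold, contributing 53; the remaining 4 contribute 0. Total contributed: 53.
Player D keeps 53 and receives 3.3 × 53 × 7/27 = 45.34 from the reservoir fund, for a payoff of 98.34.

98.34 thousand dollars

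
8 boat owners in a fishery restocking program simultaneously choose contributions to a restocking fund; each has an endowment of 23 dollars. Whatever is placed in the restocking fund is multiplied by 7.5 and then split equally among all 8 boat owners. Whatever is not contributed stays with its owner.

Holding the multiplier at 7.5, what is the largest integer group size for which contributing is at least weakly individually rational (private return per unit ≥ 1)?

Private return per unit is 7.5/(group size), which is ≥ 1 whenever the group size is ≤ 7.5.
The largest such integer is 7.

7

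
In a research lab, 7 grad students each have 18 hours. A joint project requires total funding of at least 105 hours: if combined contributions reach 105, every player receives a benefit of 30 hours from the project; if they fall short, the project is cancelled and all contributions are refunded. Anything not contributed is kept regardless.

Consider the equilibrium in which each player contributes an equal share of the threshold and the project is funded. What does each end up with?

33 hours

Equal share of the threshold: 105/7 = 15.
At this profile no one gains by cutting their contribution: any cut drops the total below 105, the project is cancelled, contributions are refunded, and the deviator ends with 18, which is less than 18 − 15 + 30 = 33. Contributing more than 15 just wastes the excess. So contributing exactly 15 is a best response.
Each player's payoff: 18 − 15 + 30 = 33.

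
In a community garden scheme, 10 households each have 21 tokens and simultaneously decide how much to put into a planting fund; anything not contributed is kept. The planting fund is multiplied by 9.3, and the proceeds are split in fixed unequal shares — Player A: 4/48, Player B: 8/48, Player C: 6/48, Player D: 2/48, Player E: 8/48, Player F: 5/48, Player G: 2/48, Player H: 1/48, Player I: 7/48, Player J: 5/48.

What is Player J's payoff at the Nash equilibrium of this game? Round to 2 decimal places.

102.38 tokens

A player with share s gets back 9.3·s per unit contributed, so full contribution is dominant for anyone with s > 1/9.3 = 0.1075 and zero contribution is dominant for anyone below.
Player B, Player C, Player E and Player I are above the threshold, contributing 21 each; the remaining 6 contribute 0. Total contributed: 84.
Player J keeps 21 and receives 9.3 × 84 × 5/48 = 81.38 from the planting fund, for a payoff of 102.38.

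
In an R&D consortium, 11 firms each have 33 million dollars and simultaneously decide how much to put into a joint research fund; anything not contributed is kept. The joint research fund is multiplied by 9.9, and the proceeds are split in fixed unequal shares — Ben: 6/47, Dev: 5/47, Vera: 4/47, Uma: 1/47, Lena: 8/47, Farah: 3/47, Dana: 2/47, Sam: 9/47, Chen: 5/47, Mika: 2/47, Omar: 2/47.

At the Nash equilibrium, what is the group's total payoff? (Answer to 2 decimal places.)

1831.50 million dollars

A player with share s gets back 9.9·s per unit contributed, so full contribution is dominant for anyone with s > 1/9.9 = 0.1010 and zero contribution is dominant for anyone below.
The shares above 0.1010 belong to Ben, Dev, Lena, Sam and Chen, contributing 33 each; the remaining 6 contribute 0. Total contributed: 165.
The joint research fund pays out 9.9 × 165 = 1633.50 in total (split across the unequal shares, but the aggregate is all that matters for the group sum).
The 6 free-riders keep 33 each, adding 198. Group total = 198 + 1633.50 = 1831.50.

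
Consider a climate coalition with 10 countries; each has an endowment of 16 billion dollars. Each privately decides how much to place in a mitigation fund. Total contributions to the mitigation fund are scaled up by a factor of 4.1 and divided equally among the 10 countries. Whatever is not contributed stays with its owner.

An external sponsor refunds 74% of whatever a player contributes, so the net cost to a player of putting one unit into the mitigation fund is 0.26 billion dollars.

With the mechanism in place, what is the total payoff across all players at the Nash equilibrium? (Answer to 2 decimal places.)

774.40 billion dollars

Under the mechanism each unit contributed yields (4.1/10) / 0.26 = 1.5769 back to its contributor per unit of net cost, which exceeds 1, making full contribution the dominant choice for everyone.
So the Nash equilibrium is full contribution by all 10; the group earns 10 × (16 × 0.74 + 4.1 × 16) = 774.40.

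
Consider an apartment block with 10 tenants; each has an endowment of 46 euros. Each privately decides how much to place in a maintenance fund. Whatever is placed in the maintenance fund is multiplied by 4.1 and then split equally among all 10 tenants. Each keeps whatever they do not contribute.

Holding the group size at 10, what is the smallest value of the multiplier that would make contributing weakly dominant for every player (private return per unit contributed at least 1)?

10

A contributed unit returns (multiplier)/10 to its contributor.
This reaches 1 exactly when the multiplier is 10.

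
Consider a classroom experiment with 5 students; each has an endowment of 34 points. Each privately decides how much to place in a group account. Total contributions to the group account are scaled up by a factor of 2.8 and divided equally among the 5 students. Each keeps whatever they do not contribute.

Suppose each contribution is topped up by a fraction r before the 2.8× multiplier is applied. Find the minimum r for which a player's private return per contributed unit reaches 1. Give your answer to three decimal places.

0.786

With matching at rate r, one contributed unit becomes (1 + r) in the group account and returns 2.8 × (1 + r) / 5 to the contributor.
Setting this equal to 1: 1 + r = 5/2.8 = 1.7857.
So the minimum matching rate is r = 1.7857 − 1 = 0.786.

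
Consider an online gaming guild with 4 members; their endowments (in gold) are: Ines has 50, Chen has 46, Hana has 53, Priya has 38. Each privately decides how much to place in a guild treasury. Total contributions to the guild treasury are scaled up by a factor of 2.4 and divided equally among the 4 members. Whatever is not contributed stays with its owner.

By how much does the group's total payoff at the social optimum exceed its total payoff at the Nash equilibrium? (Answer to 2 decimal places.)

The private return per contributed unit is 2.4/4 = 0.6000 < 1 for every player regardless of endowment, so the Nash equilibrium is zero contribution and the group total is Σ E_j = 50 + 46 + 53 + 38 = 187.
Each contributed unit returns 2.400 to the group, so the social optimum is full contribution by everyone: group total = 2.400 × 187 = 448.80.
Efficiency loss = (2.400 − 1) × 187 = 261.80.

261.80 gold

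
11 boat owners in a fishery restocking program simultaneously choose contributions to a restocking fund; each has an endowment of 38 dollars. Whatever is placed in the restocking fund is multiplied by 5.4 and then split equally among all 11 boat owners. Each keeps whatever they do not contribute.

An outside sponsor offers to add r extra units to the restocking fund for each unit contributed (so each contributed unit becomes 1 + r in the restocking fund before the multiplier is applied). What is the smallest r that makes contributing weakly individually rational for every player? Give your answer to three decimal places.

With matching at rate r, one contributed unit becomes (1 + r) in the restocking fund and returns 5.4 × (1 + r) / 11 to the contributor.
Setting this equal to 1: 1 + r = 11/5.4 = 2.0370.
So the minimum matching rate is r = 2.0370 − 1 = 1.037.

1.037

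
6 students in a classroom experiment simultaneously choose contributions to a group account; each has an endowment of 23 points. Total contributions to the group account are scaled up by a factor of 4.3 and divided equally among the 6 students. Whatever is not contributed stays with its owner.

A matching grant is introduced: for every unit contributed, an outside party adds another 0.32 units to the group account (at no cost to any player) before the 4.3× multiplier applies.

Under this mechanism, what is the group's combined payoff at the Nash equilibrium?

138.00 points

Even with the mechanism, each unit contributed returns only 4.3 × 1.32 / 6 = 0.9460 per unit of net cost, so contributing nothing is still dominant.
At the Nash equilibrium no one contributes; group total payoff = 6 × 23 = 138.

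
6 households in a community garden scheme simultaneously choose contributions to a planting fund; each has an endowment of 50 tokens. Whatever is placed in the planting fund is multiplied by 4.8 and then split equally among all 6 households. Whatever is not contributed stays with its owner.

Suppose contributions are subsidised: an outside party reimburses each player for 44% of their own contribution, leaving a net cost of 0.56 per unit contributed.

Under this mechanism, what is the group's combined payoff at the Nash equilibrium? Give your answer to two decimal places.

Under the mechanism each unit contributed yields (4.8/6) / 0.56 = 1.4286 back to its contributor per unit of net cost, which exceeds 1, making full contribution the dominant choice for everyone.
At the Nash equilibrium everyone contributes 50. Group total payoff = 6 × (50 × 0.44 + 4.8 × 50) = 1572.00.

1572.00 tokens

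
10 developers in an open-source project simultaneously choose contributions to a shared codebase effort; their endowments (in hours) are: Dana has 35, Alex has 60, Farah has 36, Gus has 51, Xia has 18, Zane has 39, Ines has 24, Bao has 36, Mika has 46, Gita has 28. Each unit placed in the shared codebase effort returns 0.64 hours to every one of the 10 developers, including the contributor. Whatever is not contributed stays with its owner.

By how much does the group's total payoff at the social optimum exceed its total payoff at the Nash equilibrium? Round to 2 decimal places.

2014.20 hours

The private return per contributed unit is 0.64 < 1 for everyone, so the Nash equilibrium is zero contribution and the group total is Σ E_j = 35 + 60 + 36 + 51 + 18 + 39 + 24 + 36 + 46 + 28 = 373.
Each contributed unit returns 6.400 to the group, so the social optimum is full contribution by everyone: group total = 6.400 × 373 = 2387.20.
Efficiency loss = (6.400 − 1) × 373 = 2014.20.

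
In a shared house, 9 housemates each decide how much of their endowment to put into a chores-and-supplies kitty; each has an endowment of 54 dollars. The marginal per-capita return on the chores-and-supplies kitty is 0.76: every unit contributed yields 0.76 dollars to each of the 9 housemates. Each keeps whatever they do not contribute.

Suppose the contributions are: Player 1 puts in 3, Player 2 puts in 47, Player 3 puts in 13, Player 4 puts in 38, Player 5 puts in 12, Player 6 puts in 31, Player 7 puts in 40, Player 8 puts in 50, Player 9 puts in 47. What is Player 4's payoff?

Total contributed: 3 + 47 + 13 + 38 + 12 + 31 + 40 + 50 + 47 = 281.
Each receives 0.76 × 281 = 213.56 from the chores-and-supplies kitty.
Player 4 keeps 54 − 38 = 16, so Player 4's payoff is 16 + 213.56 = 229.56.

229.56 dollars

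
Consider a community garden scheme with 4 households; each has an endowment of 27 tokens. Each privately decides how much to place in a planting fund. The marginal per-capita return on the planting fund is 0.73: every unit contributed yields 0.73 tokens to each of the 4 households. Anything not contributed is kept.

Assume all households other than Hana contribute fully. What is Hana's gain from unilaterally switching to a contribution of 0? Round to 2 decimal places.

Switching from a contribution of 27 to 0 lets Hana keep an extra 27 tokens, but lowers the planting fund by 27, which costs Hana their own share of that drop: 0.73 × 27 = 19.71.
Net gain = 27 − 19.71 = 7.29. The private return per contributed unit (0.73) is below 1, so free-riding is indeed the best response regardless of what the others do.

7.29 tokens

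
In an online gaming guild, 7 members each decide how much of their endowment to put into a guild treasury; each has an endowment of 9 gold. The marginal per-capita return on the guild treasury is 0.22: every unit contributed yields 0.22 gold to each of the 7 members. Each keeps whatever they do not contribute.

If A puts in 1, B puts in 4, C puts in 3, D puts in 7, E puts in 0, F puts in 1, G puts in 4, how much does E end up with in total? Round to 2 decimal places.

Total contributed: 1 + 4 + 3 + 7 + 0 + 1 + 4 = 20.
Each receives 0.22 × 20 = 4.40 from the guild treasury.
E keeps 9 − 0 = 9, so E's payoff is 9 + 4.40 = 13.40.

13.40 gold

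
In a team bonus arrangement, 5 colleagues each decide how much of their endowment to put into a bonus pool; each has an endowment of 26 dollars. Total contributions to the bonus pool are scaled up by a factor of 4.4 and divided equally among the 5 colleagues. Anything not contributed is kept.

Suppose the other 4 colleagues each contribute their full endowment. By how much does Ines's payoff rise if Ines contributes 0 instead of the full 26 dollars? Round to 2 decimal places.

Switching from a contribution of 26 to 0 lets Ines keep an extra 26 dollars, but lowers the bonus pool by 26, which costs Ines their own share of that drop: 4.4/5 × 26 = 22.88.
Net gain = 26 − 22.88 = 3.12. The private return per contributed unit (0.8800) is below 1, so free-riding is indeed the best response regardless of what the others do.

3.12 dollars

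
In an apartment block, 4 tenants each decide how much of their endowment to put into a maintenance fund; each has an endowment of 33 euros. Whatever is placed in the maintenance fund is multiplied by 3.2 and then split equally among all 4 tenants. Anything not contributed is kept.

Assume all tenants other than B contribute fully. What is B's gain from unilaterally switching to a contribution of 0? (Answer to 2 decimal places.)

6.60 euros

Switching from a contribution of 33 to 0 lets B keep an extra 33 euros, but lowers the maintenance fund by 33, which costs B their own share of that drop: 3.2/4 × 33 = 26.40.
Net gain = 33 − 26.40 = 6.60. The private return per contributed unit (0.8000) is below 1, so free-riding is indeed the best response regardless of what the others do.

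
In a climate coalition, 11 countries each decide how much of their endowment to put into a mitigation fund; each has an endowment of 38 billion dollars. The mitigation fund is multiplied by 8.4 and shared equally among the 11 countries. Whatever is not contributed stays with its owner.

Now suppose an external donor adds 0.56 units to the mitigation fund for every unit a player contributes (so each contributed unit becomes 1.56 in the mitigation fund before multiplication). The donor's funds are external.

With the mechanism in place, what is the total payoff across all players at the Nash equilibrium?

Under the mechanism each unit contributed yields 8.4 × 1.56 / 11 = 1.1913 back to its contributor per unit of net cost, which exceeds 1, making full contribution the dominant choice for everyone.
So the Nash equilibrium is full contribution by all 11; the group earns 8.4 × 1.56 × 418 = 5477.47.

5477.47 billion dollars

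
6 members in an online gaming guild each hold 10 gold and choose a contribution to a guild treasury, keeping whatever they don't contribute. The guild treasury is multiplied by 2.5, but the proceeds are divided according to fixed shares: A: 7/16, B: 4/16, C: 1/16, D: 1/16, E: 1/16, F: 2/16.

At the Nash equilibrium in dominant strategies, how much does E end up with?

11.56 gold

Player j's private return per contributed unit is 2.5 × (j's share). Contributing is weakly dominant for j when that share is at least 1/2.5 = 0.4000, and contributing 0 is dominant otherwise.
Only A (7/16) clears that bar, contributing 10; the remaining 5 contribute 0. Total contributed: 10.
E keeps 10 and receives 2.5 × 10 × 1/16 = 1.56 from the guild treasury, for a payoff of 11.56.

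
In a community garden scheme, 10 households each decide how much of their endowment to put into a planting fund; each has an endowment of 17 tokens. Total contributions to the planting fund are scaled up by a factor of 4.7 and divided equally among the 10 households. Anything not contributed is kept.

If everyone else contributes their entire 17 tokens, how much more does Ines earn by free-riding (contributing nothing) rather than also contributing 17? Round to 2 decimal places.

9.01 tokens

Switching from a contribution of 17 to 0 lets Ines keep an extra 17 tokens, but lowers the planting fund by 17, which costs Ines their own share of that drop: 4.7/10 × 17 = 7.99.
Net gain = 17 − 7.99 = 9.01. The private return per contributed unit (0.4700) is below 1, so free-riding is indeed the best response regardless of what the others do.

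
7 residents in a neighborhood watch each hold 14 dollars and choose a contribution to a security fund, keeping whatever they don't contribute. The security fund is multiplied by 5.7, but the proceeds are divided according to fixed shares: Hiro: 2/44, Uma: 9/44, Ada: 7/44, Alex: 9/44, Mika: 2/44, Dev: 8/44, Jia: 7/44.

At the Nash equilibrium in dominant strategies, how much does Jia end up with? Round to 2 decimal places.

52.09 dollars

A player with share s gets back 5.7·s per unit contributed, so full contribution is dominant for anyone with s > 1/5.7 = 0.1754 and zero contribution is dominant for anyone below.
Uma, Alex and Dev are above the threshold, contributing 14 each; the remaining 4 contribute 0. Total contributed: 42.
Jia keeps 14 and receives 5.7 × 42 × 7/44 = 38.09 from the security fund, for a payoff of 52.09.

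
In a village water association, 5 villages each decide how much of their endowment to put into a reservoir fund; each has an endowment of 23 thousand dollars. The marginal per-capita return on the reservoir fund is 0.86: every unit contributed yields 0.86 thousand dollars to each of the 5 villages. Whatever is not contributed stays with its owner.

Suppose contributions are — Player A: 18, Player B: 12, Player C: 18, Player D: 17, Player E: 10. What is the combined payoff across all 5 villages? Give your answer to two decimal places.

362.50 thousand dollars

Total contributed: 18 + 12 + 18 + 17 + 10 = 75; total kept: 5 × 23 − 75 = 40.
The reservoir fund pays out 0.86 × 5 × 75 = 322.50 in aggregate.
Group total = 40 + 322.50 = 362.50.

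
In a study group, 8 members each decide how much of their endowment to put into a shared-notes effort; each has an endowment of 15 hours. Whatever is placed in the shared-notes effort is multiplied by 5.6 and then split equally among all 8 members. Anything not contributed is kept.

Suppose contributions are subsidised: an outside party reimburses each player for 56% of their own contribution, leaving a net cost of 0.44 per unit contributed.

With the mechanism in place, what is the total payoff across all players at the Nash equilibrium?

With the mechanism, a contributed unit returns (5.6/8) / 0.44 = 1.5909 per unit of net cost to the contributor — now above 1 — so contributing fully is weakly dominant for every player.
At the Nash equilibrium everyone contributes 15. Group total payoff = 8 × (15 × 0.56 + 5.6 × 15) = 739.20.

739.20 hours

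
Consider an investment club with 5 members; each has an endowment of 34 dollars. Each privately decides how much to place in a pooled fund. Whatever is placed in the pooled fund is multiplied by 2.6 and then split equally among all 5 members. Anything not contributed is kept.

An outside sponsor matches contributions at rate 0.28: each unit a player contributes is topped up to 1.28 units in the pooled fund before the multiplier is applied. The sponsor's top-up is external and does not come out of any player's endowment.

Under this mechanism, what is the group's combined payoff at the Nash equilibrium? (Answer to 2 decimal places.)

170.00 dollars

Even with the mechanism, each unit contributed returns only 2.6 × 1.28 / 5 = 0.6656 per unit of net cost, so contributing nothing is still dominant.
At the Nash equilibrium no one contributes; group total payoff = 5 × 34 = 170.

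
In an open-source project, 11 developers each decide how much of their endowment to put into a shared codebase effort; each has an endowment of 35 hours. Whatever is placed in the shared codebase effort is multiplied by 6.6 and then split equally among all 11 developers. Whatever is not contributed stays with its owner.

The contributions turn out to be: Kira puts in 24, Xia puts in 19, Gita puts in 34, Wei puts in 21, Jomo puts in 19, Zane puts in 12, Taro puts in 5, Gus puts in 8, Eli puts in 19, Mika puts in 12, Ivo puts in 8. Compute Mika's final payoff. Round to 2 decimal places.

131.60 hours

Total contributed: 24 + 19 + 34 + 21 + 19 + 12 + 5 + 8 + 19 + 12 + 8 = 181.
Each receives 6.6 × 181 / 11 = 108.60 from the shared codebase effort.
Mika keeps 35 − 12 = 23, so Mika's payoff is 23 + 108.60 = 131.60.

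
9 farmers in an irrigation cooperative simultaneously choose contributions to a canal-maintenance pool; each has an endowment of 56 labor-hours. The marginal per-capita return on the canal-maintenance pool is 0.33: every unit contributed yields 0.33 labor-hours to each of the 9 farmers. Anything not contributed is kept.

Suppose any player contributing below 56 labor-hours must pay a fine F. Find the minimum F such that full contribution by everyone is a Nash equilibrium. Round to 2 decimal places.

37.52 labor-hours

Given the others contribute fully, the best deviation is to contribute 0 (any partial contribution still incurs the fine and gives up units whose private return 0.33 is below 1).
Deviating from 56 to 0 saves 56 labor-hours but forfeits the deviator's share of the drop in the canal-maintenance pool: 0.33 × 56 = 18.48.
So the deviation gain is 56 − 18.48 = 37.52, and the fine must be at least 37.52 labor-hours to wipe it out.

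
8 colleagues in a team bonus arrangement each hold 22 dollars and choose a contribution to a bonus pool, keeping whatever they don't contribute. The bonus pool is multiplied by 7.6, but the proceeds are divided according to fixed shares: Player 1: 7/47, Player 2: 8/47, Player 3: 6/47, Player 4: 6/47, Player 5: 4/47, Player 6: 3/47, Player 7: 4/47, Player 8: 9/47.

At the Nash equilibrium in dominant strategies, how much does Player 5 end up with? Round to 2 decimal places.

64.69 dollars

Each unit j contributes comes back to j as 7.6 × (j's share), so j prefers to contribute only if that share exceeds 1/7.6 = 0.1316; otherwise keeping the unit dominates.
Player 1, Player 2 and Player 8 clear that bar, contributing 22 each; the remaining 5 contribute 0. Total contributed: 66.
Player 5 keeps 22 and receives 7.6 × 66 × 4/47 = 42.69 from the bonus pool, for a payoff of 64.69.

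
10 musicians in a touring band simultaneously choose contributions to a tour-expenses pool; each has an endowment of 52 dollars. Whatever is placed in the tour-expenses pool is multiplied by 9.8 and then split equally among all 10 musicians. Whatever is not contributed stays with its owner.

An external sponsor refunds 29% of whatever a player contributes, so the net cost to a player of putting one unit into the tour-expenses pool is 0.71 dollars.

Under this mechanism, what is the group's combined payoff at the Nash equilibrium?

5246.80 dollars

Under the mechanism each unit contributed yields (9.8/10) / 0.71 = 1.3803 back to its contributor per unit of net cost, which exceeds 1, making full contribution the dominant choice for everyone.
So the Nash equilibrium is full contribution by all 10; the group earns 10 × (52 × 0.29 + 9.8 × 52) = 5246.80.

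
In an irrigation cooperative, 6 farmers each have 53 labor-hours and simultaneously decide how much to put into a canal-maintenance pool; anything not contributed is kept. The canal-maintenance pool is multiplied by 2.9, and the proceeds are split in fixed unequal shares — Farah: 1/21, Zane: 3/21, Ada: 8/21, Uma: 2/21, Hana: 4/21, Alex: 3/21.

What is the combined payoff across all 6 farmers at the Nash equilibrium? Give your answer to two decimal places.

Each unit j contributes comes back to j as 2.9 × (j's share), so j prefers to contribute only if that share exceeds 1/2.9 = 0.3448; otherwise keeping the unit dominates.
Only Ada (8/21) clears that bar, contributing 53; the remaining 5 contribute 0. Total contributed: 53.
The canal-maintenance pool pays out 2.9 × 53 = 153.70 in total (split across the unequal shares, but the aggregate is all that matters for the group sum).
The 5 free-riders keep 53 each, adding 265. Group total = 265 + 153.70 = 418.70.

418.70 labor-hours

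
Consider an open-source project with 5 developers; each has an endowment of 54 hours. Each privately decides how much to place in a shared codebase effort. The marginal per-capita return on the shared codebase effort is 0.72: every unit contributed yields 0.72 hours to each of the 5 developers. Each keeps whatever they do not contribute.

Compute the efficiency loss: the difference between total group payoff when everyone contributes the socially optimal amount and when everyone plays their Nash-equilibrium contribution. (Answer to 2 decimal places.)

702.00 hours

The private return per contributed unit is 0.72 < 1, so contributing 0 is dominant for every player. At the Nash equilibrium everyone keeps their 54, and the group total is 5 × 54 = 270.
Each contributed unit returns 3.600 to the group as a whole (0.72 to each of 5 players), which exceeds 1, so the social optimum is full contribution: group total = 3.600 × 270 = 972.00.
Efficiency loss = 972.00 − 270 = 702.00.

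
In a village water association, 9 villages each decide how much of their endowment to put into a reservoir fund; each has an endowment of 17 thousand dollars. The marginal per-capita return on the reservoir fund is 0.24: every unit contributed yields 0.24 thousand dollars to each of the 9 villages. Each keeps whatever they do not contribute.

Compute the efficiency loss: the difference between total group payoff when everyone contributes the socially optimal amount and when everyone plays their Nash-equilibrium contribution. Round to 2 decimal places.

The private return per contributed unit is 0.24 < 1, so contributing 0 is dominant for every player. At the Nash equilibrium everyone keeps their 17, and the group total is 9 × 17 = 153.
Each contributed unit returns 2.160 to the group as a whole (0.24 to each of 9 players), which exceeds 1, so the social optimum is full contribution: group total = 2.160 × 153 = 330.48.
Efficiency loss = 330.48 − 153 = 177.48.

177.48 thousand dollars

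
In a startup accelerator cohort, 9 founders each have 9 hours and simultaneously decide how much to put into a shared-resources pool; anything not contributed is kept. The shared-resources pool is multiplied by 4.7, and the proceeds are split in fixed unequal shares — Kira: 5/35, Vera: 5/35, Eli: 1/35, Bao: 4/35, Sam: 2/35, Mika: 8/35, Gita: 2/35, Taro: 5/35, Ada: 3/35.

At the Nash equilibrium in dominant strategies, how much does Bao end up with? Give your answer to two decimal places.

Each unit j contributes comes back to j as 4.7 × (j's share), so j prefers to contribute only if that share exceeds 1/4.7 = 0.2128; otherwise keeping the unit dominates.
Mika alone (share 8/35) is above the threshold, contributing 9; the remaining 8 contribute 0. Total contributed: 9.
Bao keeps 9 and receives 4.7 × 9 × 4/35 = 4.83 from the shared-resources pool, for a payoff of 13.83.

13.83 hours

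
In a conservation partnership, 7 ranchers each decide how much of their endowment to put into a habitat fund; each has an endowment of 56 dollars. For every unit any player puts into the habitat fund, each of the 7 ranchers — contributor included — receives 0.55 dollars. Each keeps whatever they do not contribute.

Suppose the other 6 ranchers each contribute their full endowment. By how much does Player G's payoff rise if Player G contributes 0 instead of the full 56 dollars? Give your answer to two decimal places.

Switching from a contribution of 56 to 0 lets Player G keep an extra 56 dollars, but lowers the habitat fund by 56, which costs Player G their own share of that drop: 0.55 × 56 = 30.80.
Net gain = 56 − 30.80 = 25.20. The private return per contributed unit (0.55) is below 1, so free-riding is indeed the best response regardless of what the others do.

25.20 dollars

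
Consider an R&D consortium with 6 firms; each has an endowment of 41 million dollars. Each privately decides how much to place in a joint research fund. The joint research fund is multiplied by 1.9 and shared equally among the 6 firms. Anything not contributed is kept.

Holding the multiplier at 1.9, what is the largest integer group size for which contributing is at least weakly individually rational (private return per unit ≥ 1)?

1

Private return per unit is 1.9/(group size), which is ≥ 1 whenever the group size is ≤ 1.9.
The largest such integer is 1.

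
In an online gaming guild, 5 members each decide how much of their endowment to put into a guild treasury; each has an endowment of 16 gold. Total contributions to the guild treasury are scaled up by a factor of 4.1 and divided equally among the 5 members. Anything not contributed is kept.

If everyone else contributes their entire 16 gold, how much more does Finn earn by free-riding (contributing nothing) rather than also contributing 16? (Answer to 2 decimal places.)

2.88 gold

Switching from a contribution of 16 to 0 lets Finn keep an extra 16 gold, but lowers the guild treasury by 16, which costs Finn their own share of that drop: 4.1/5 × 16 = 13.12.
Net gain = 16 − 13.12 = 2.88. The private return per contributed unit (0.8200) is below 1, so free-riding is indeed the best response regardless of what the others do.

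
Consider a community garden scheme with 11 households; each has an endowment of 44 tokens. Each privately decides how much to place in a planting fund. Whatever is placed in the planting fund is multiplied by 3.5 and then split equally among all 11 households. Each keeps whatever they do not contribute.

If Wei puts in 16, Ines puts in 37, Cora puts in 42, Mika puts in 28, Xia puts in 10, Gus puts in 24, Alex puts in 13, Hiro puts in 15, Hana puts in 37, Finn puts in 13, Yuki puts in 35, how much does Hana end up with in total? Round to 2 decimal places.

92.91 tokens

Total contributed: 16 + 37 + 42 + 28 + 10 + 24 + 13 + 15 + 37 + 13 + 35 = 270.
Each receives 3.5 × 270 / 11 = 85.91 from the planting fund.
Hana keeps 44 − 37 = 7, so Hana's payoff is 7 + 85.91 = 92.91.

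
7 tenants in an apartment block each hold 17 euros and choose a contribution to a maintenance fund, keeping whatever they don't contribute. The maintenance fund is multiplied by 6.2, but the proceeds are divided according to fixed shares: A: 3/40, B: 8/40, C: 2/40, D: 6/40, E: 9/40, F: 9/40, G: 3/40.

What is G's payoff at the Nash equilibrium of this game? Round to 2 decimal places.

Player j's private return per contributed unit is 6.2 × (j's share). Contributing is weakly dominant for j when that share is at least 1/6.2 = 0.1613, and contributing 0 is dominant otherwise.
B, E and F are above the threshold, contributing 17 each; the remaining 4 contribute 0. Total contributed: 51.
G keeps 17 and receives 6.2 × 51 × 3/40 = 23.72 from the maintenance fund, for a payoff of 40.72.

40.72 euros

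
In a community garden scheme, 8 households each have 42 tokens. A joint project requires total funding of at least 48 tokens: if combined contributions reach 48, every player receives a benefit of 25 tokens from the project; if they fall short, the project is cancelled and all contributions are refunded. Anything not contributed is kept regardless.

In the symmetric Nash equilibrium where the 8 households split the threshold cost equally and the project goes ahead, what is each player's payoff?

61 tokens

Equal share of the threshold: 48/8 = 6.
At this profile no one gains by cutting their contribution: any cut drops the total below 48, the project is cancelled, contributions are refunded, and the deviator ends with 42, which is less than 42 − 6 + 25 = 61. Contributing more than 6 just wastes the excess. So contributing exactly 6 is a best response.
Each player's payoff: 42 − 6 + 25 = 61.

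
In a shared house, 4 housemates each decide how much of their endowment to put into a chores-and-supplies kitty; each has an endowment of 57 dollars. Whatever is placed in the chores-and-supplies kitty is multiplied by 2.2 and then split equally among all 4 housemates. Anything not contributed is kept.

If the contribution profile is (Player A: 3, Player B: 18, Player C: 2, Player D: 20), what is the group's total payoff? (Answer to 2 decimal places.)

279.60 dollars

Total contributed: 3 + 18 + 2 + 20 = 43; total kept: 4 × 57 − 43 = 185.
The chores-and-supplies kitty pays out 2.2 × 43 = 94.60 in aggregate.
Group total = 185 + 94.60 = 279.60.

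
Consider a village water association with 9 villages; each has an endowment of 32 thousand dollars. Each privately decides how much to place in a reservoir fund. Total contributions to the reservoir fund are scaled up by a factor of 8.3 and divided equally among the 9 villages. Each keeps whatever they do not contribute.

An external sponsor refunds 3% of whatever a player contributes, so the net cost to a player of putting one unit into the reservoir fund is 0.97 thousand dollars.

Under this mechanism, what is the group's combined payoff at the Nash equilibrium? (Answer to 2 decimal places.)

288.00 thousand dollars

With the mechanism, a contributed unit returns (8.3/9) / 0.97 = 0.9507 per unit of net cost — still below 1 — so contributing 0 remains dominant for every player.
Everyone keeps their endowment and the group total is 9 × 32 = 288.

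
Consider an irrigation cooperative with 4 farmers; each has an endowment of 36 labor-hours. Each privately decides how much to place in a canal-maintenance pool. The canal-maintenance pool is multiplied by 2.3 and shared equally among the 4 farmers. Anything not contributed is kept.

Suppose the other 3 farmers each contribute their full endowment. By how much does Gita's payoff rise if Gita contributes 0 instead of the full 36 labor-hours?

15.30 labor-hours

Switching from a contribution of 36 to 0 lets Gita keep an extra 36 labor-hours, but lowers the canal-maintenance pool by 36, which costs Gita their own share of that drop: 2.3/4 × 36 = 20.70.
Net gain = 36 − 20.70 = 15.30. The private return per contributed unit (0.5750) is below 1, so free-riding is indeed the best response regardless of what the others do.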